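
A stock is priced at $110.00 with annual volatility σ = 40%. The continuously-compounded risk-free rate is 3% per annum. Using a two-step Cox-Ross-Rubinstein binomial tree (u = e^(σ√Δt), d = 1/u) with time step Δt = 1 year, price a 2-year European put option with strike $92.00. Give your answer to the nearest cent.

$12.65

CRR parameters: u = e^(σ√Δt) = e^(0.4·√1) = 1.4918, d = 1/u = 0.6703
Per-period rate: rΔt = 0.03·1 = 0.03, so R = e^0.03 = 1.0305
Risk-neutral probability p = (e^0.03 − 0.6703)/(1.4918 − 0.6703) = 0.3601/0.8215 = 0.4384
Terminal stock prices: S_uu = 244.8, S_ud = 110, S_dd = 49.43
Terminal payoffs (K − S): max(-152.8, 0) = 0, max(-18, 0) = 0, max(42.57, 0) = 42.57
Node u (S = 164.1): V_u = e^(−0.03)·[0.4384·0.0000 + 0.5616·0.0000] = 0.0000
Node d (S = 73.74): V_d = e^(−0.03)·[0.4384·0.0000 + 0.5616·42.5738] = 23.2035
Node 0 (S = 110): V_0 = e^(−0.03)·[0.4384·0.0000 + 0.5616·23.2035] = 12.6463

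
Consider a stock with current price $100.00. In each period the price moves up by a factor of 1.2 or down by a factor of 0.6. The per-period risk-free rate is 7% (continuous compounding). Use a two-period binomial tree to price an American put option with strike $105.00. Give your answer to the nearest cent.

$13.72

Risk-neutral probability p = (e^0.07 − 0.6)/(1.2 − 0.6) = 0.4725/0.6000 = 0.7875
Terminal stock prices: S_uu = 144, S_ud = 72, S_dd = 36
Terminal payoffs (K − S): max(-39, 0) = 0, max(33, 0) = 33, max(69, 0) = 69
Node u (S = 120): continuation = e^(−0.07)·[0.7875·0.0000 + 0.2125·33.0000] = 6.5380; exercise value = 0.0000 ≤ continuation, so V_u = 6.5380
Node d (S = 60): continuation = e^(−0.07)·[0.7875·33.0000 + 0.2125·69.0000] = 37.9014; exercise value = 45.0000 > continuation, so V_d = 45.0000 (exercise)
Node 0 (S = 100): continuation = e^(−0.07)·[0.7875·6.5380 + 0.2125·45.0000] = 13.7161; exercise value = 5.0000 ≤ continuation, so V_0 = 13.7161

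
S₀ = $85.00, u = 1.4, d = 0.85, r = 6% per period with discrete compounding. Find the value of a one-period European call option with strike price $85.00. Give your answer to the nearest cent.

Risk-neutral probability p = (1 + 0.06 − 0.85)/(1.4 − 0.85) = 0.2100/0.5500 = 0.3818
Terminal stock prices: S_u = 119, S_d = 72.25
Terminal payoffs (S − K): max(34, 0) = 34, max(-12.75, 0) = 0
Node 0 (S = 85): V_0 = 1/1.06·[0.3818·34.0000 + 0.6182·0.0000] = 12.2470

$12.25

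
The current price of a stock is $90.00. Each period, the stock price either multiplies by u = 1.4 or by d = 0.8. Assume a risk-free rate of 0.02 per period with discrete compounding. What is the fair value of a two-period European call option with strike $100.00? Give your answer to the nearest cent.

Risk-neutral probability p = (1 + 0.02 − 0.8)/(1.4 − 0.8) = 0.2200/0.6000 = 0.3667
Terminal stock prices: S_uu = 176.4, S_ud = 100.8, S_dd = 57.6
Terminal payoffs (S − K): max(76.4, 0) = 76.4, max(0.8, 0) = 0.8, max(-42.4, 0) = 0
Node u (S = 126): V_u = 1/1.02·[0.3667·76.4000 + 0.6333·0.8000] = 27.9608
Node d (S = 72): V_d = 1/1.02·[0.3667·0.8000 + 0.6333·0.0000] = 0.2876
Node 0 (S = 90): V_0 = 1/1.02·[0.3667·27.9608 + 0.6333·0.2876] = 10.2298

$10.23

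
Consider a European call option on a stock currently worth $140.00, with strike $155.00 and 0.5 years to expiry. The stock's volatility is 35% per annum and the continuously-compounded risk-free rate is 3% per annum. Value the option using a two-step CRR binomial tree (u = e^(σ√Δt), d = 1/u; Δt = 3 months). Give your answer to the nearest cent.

$9.82

CRR parameters: u = e^(σ√Δt) = e^(0.35·√0.25) = 1.1912, d = 1/u = 0.8395
Per-period rate: rΔt = 0.03·0.25 = 0.0075, so R = e^0.0075 = 1.0075
Risk-neutral probability p = (e^0.0075 − 0.8395)/(1.1912 − 0.8395) = 0.1681/0.3518 = 0.4778
Terminal stock prices: S_uu = 198.7, S_ud = 140, S_dd = 98.66
Terminal payoffs (S − K): max(43.67, 0) = 43.67, max(-15, 0) = 0, max(-56.34, 0) = 0
Node u (S = 166.8): V_u = e^(−0.0075)·[0.4778·43.6695 + 0.5222·0.0000] = 20.7077
Node d (S = 117.5): V_d = e^(−0.0075)·[0.4778·0.0000 + 0.5222·0.0000] = 0.0000
Node 0 (S = 140): V_0 = e^(−0.0075)·[0.4778·20.7077 + 0.5222·0.0000] = 9.8194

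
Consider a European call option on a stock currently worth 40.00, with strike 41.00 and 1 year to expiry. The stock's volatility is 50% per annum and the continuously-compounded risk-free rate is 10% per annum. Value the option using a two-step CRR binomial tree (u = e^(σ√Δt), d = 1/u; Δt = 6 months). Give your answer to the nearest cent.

CRR parameters: u = e^(σ√Δt) = e^(0.5·√0.5) = 1.4241, d = 1/u = 0.7022
Per-period rate: rΔt = 0.1·0.5 = 0.05, so R = e^0.05 = 1.0513
Risk-neutral probability p = (e^0.05 − 0.7022)/(1.4241 − 0.7022) = 0.3491/0.7219 = 0.4835
Terminal stock prices: S_uu = 81.12, S_ud = 40, S_dd = 19.72
Terminal payoffs (S − K): max(40.12, 0) = 40.12, max(-1, 0) = 0, max(-21.28, 0) = 0
Node u (S = 56.96): V_u = e^(−0.05)·[0.4835·40.1246 + 0.5165·0.0000] = 18.4556
Node d (S = 28.09): V_d = e^(−0.05)·[0.4835·0.0000 + 0.5165·0.0000] = 0.0000
Node 0 (S = 40): V_0 = e^(−0.05)·[0.4835·18.4556 + 0.5165·0.0000] = 8.4888

8.49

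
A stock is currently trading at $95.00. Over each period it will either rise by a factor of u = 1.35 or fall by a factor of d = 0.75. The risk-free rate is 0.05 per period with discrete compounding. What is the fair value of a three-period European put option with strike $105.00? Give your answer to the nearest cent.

$17.65

Risk-neutral probability p = (1 + 0.05 − 0.75)/(1.35 − 0.75) = 0.3000/0.6000 = 0.5000
Terminal stock prices: S_uuu = 233.7, S_uud = 129.9, S_udd = 72.14, S_ddd = 40.08
Terminal payoffs (K − S): max(-128.7, 0) = 0, max(-24.85, 0) = 0, max(32.86, 0) = 32.86, max(64.92, 0) = 64.92
Node uu (S = 173.1): V_uu = 1/1.05·[0.5000·0.0000 + 0.5000·0.0000] = 0.0000
Node ud (S = 96.19): V_ud = 1/1.05·[0.5000·0.0000 + 0.5000·32.8594] = 15.6473
Node dd (S = 53.44): V_dd = 1/1.05·[0.5000·32.8594 + 0.5000·64.9219] = 46.5625
Node u (S = 128.2): V_u = 1/1.05·[0.5000·0.0000 + 0.5000·15.6473] = 7.4511
Node d (S = 71.25): V_d = 1/1.05·[0.5000·15.6473 + 0.5000·46.5625] = 29.6237
Node 0 (S = 95): V_0 = 1/1.05·[0.5000·7.4511 + 0.5000·29.6237] = 17.6547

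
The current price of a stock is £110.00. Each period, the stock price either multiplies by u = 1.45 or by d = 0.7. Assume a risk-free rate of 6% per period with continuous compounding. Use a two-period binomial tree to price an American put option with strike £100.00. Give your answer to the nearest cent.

£11.21

Risk-neutral probability p = (e^0.06 − 0.7)/(1.45 − 0.7) = 0.3618/0.7500 = 0.4824
Terminal stock prices: S_uu = 231.3, S_ud = 111.6, S_dd = 53.9
Terminal payoffs (K − S): max(-131.3, 0) = 0, max(-11.65, 0) = 0, max(46.1, 0) = 46.1
Node u (S = 159.5): continuation = e^(−0.06)·[0.4824·0.0000 + 0.5176·0.0000] = 0.0000; exercise value = 0.0000 ≤ continuation, so V_u = 0.0000
Node d (S = 77): continuation = e^(−0.06)·[0.4824·0.0000 + 0.5176·46.1000] = 22.4697; exercise value = 23.0000 > continuation, so V_d = 23.0000 (exercise)
Node 0 (S = 110): continuation = e^(−0.06)·[0.4824·0.0000 + 0.5176·23.0000] = 11.2105; exercise value = 0.0000 ≤ continuation, so V_0 = 11.2105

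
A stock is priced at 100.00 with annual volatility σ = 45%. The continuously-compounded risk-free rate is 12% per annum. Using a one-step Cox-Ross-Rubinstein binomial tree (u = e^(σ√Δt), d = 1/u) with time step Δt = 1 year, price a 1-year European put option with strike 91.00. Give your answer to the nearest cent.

CRR parameters: u = e^(σ√Δt) = e^(0.45·√1) = 1.5683, d = 1/u = 0.6376
Per-period rate: rΔt = 0.12·1 = 0.12, so R = e^0.12 = 1.1275
Risk-neutral probability p = (e^0.12 − 0.6376)/(1.5683 − 0.6376) = 0.4899/0.9307 = 0.5264
Terminal stock prices: S_u = 156.8, S_d = 63.76
Terminal payoffs (K − S): max(-65.83, 0) = 0, max(27.24, 0) = 27.24
Node 0 (S = 100): V_0 = e^(−0.12)·[0.5264·0.0000 + 0.4736·27.2372] = 11.4420

11.44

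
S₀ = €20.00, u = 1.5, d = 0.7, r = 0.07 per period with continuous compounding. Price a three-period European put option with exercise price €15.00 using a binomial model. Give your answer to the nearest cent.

Risk-neutral probability p = (e^0.07 − 0.7)/(1.5 − 0.7) = 0.3725/0.8000 = 0.4656
Terminal stock prices: S_uuu = 67.5, S_uud = 31.5, S_udd = 14.7, S_ddd = 6.86
Terminal payoffs (K − S): max(-52.5, 0) = 0, max(-16.5, 0) = 0, max(0.3, 0) = 0.3, max(8.14, 0) = 8.14
Node uu (S = 45): V_uu = e^(−0.07)·[0.4656·0.0000 + 0.5344·0.0000] = 0.0000
Node ud (S = 21): V_ud = e^(−0.07)·[0.4656·0.0000 + 0.5344·0.3000] = 0.1495
Node dd (S = 9.8): V_dd = e^(−0.07)·[0.4656·0.3000 + 0.5344·8.1400] = 4.1859
Node u (S = 30): V_u = e^(−0.07)·[0.4656·0.0000 + 0.5344·0.1495] = 0.0745
Node d (S = 14): V_d = e^(−0.07)·[0.4656·0.1495 + 0.5344·4.1859] = 2.1505
Node 0 (S = 20): V_0 = e^(−0.07)·[0.4656·0.0745 + 0.5344·2.1505] = 1.1038

€1.10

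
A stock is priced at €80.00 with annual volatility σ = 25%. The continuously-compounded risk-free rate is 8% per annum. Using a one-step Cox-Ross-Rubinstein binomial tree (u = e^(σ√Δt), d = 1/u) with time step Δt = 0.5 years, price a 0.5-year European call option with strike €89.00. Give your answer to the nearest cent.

CRR parameters: u = e^(σ√Δt) = e^(0.25·√0.5) = 1.1934, d = 1/u = 0.8380
Per-period rate: rΔt = 0.08·0.5 = 0.04, so R = e^0.04 = 1.0408
Risk-neutral probability p = (e^0.04 − 0.8380)/(1.1934 − 0.8380) = 0.2028/0.3554 = 0.5708
Terminal stock prices: S_u = 95.47, S_d = 67.04
Terminal payoffs (S − K): max(6.469, 0) = 6.469, max(-21.96, 0) = 0
Node 0 (S = 80): V_0 = e^(−0.04)·[0.5708·6.4692 + 0.4292·0.0000] = 3.5475

€3.55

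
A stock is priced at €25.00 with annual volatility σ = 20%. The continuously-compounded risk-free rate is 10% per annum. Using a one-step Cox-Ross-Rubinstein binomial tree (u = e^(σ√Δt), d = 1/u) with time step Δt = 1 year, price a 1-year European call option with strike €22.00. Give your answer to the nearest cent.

€5.49

CRR parameters: u = e^(σ√Δt) = e^(0.2·√1) = 1.2214, d = 1/u = 0.8187
Per-period rate: rΔt = 0.1·1 = 0.1, so R = e^0.1 = 1.1052
Risk-neutral probability p = (e^0.1 − 0.8187)/(1.2214 − 0.8187) = 0.2864/0.4027 = 0.7113
Terminal stock prices: S_u = 30.54, S_d = 20.47
Terminal payoffs (S − K): max(8.535, 0) = 8.535, max(-1.532, 0) = 0
Node 0 (S = 25): V_0 = e^(−0.1)·[0.7113·8.5351 + 0.2887·0.0000] = 5.4936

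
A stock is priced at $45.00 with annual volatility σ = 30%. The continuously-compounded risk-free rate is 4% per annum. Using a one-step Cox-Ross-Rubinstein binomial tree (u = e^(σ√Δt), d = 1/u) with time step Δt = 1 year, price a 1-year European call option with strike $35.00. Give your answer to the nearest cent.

$12.18

CRR parameters: u = e^(σ√Δt) = e^(0.3·√1) = 1.3499, d = 1/u = 0.7408
Per-period rate: rΔt = 0.04·1 = 0.04, so R = e^0.04 = 1.0408
Risk-neutral probability p = (e^0.04 − 0.7408)/(1.3499 − 0.7408) = 0.3000/0.6090 = 0.4926
Terminal stock prices: S_u = 60.74, S_d = 33.34
Terminal payoffs (S − K): max(25.74, 0) = 25.74, max(-1.663, 0) = 0
Node 0 (S = 45): V_0 = e^(−0.04)·[0.4926·25.7436 + 0.5074·0.0000] = 12.1832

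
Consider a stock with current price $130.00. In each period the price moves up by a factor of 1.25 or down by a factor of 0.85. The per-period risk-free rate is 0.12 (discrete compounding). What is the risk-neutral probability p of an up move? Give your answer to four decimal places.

p = 0.6750

Risk-neutral probability p = (1 + 0.12 − 0.85)/(1.25 − 0.85) = 0.2700/0.4000 = 0.6750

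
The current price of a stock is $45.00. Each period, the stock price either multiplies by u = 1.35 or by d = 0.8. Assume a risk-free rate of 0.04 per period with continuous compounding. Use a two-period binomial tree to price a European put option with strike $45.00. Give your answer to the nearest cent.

$4.73

Risk-neutral probability p = (e^0.04 − 0.8)/(1.35 − 0.8) = 0.2408/0.5500 = 0.4378
Terminal stock prices: S_uu = 82.01, S_ud = 48.6, S_dd = 28.8
Terminal payoffs (K − S): max(-37.01, 0) = 0, max(-3.6, 0) = 0, max(16.2, 0) = 16.2
Node u (S = 60.75): V_u = e^(−0.04)·[0.4378·0.0000 + 0.5622·0.0000] = 0.0000
Node d (S = 36): V_d = e^(−0.04)·[0.4378·0.0000 + 0.5622·16.2000] = 8.7499
Node 0 (S = 45): V_0 = e^(−0.04)·[0.4378·0.0000 + 0.5622·8.7499] = 4.7260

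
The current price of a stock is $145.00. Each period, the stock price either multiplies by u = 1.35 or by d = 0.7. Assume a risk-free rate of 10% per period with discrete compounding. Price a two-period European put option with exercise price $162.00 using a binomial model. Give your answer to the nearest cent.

Risk-neutral probability p = (1 + 0.1 − 0.7)/(1.35 − 0.7) = 0.4000/0.6500 = 0.6154
Terminal stock prices: S_uu = 264.3, S_ud = 137, S_dd = 71.05
Terminal payoffs (K − S): max(-102.3, 0) = 0, max(24.98, 0) = 24.98, max(90.95, 0) = 90.95
Node u (S = 195.8): V_u = 1/1.1·[0.6154·0.0000 + 0.3846·24.9750] = 8.7325
Node d (S = 101.5): V_d = 1/1.1·[0.6154·24.9750 + 0.3846·90.9500] = 45.7727
Node 0 (S = 145): V_0 = 1/1.1·[0.6154·8.7325 + 0.3846·45.7727] = 20.8898

$20.89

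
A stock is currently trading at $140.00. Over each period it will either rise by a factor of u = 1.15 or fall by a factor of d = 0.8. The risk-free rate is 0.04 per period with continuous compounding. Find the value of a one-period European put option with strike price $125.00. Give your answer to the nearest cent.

$3.90

Risk-neutral probability p = (e^0.04 − 0.8)/(1.15 − 0.8) = 0.2408/0.3500 = 0.6880
Terminal stock prices: S_u = 161, S_d = 112
Terminal payoffs (K − S): max(-36, 0) = 0, max(13, 0) = 13
Node 0 (S = 140): V_0 = e^(−0.04)·[0.6880·0.0000 + 0.3120·13.0000] = 3.8966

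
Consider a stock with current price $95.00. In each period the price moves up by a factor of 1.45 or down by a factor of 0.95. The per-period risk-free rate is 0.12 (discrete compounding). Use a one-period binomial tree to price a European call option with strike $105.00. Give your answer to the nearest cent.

$9.94

Risk-neutral probability p = (1 + 0.12 − 0.95)/(1.45 − 0.95) = 0.1700/0.5000 = 0.3400
Terminal stock prices: S_u = 137.8, S_d = 90.25
Terminal payoffs (S − K): max(32.75, 0) = 32.75, max(-14.75, 0) = 0
Node 0 (S = 95): V_0 = 1/1.12·[0.3400·32.7500 + 0.6600·0.0000] = 9.9420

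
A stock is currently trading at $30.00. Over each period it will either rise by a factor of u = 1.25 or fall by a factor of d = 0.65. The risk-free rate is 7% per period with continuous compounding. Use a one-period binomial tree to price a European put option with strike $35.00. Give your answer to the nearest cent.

$4.28

Risk-neutral probability p = (e^0.07 − 0.65)/(1.25 − 0.65) = 0.4225/0.6000 = 0.7042
Terminal stock prices: S_u = 37.5, S_d = 19.5
Terminal payoffs (K − S): max(-2.5, 0) = 0, max(15.5, 0) = 15.5
Node 0 (S = 30): V_0 = e^(−0.07)·[0.7042·0.0000 + 0.2958·15.5000] = 4.2752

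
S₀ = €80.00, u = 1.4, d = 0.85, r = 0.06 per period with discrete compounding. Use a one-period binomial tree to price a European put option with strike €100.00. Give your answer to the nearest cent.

€18.66

Risk-neutral probability p = (1 + 0.06 − 0.85)/(1.4 − 0.85) = 0.2100/0.5500 = 0.3818
Terminal stock prices: S_u = 112, S_d = 68
Terminal payoffs (K − S): max(-12, 0) = 0, max(32, 0) = 32
Node 0 (S = 80): V_0 = 1/1.06·[0.3818·0.0000 + 0.6182·32.0000] = 18.6621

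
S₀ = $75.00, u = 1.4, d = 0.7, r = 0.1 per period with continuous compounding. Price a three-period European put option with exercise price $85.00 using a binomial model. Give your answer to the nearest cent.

$10.94

Risk-neutral probability p = (e^0.1 − 0.7)/(1.4 − 0.7) = 0.4052/0.7000 = 0.5788
Terminal stock prices: S_uuu = 205.8, S_uud = 102.9, S_udd = 51.45, S_ddd = 25.72
Terminal payoffs (K − S): max(-120.8, 0) = 0, max(-17.9, 0) = 0, max(33.55, 0) = 33.55, max(59.28, 0) = 59.28
Node uu (S = 147): V_uu = e^(−0.1)·[0.5788·0.0000 + 0.4212·0.0000] = 0.0000
Node ud (S = 73.5): V_ud = e^(−0.1)·[0.5788·0.0000 + 0.4212·33.5500] = 12.7860
Node dd (S = 36.75): V_dd = e^(−0.1)·[0.5788·33.5500 + 0.4212·59.2750] = 40.1612
Node u (S = 105): V_u = e^(−0.1)·[0.5788·0.0000 + 0.4212·12.7860] = 4.8728
Node d (S = 52.5): V_d = e^(−0.1)·[0.5788·12.7860 + 0.4212·40.1612] = 22.0020
Node 0 (S = 75): V_0 = e^(−0.1)·[0.5788·4.8728 + 0.4212·22.0020] = 10.9371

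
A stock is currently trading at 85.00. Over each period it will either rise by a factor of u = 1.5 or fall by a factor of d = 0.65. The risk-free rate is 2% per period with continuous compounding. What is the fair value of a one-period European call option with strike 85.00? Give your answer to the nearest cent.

Risk-neutral probability p = (e^0.02 − 0.65)/(1.5 − 0.65) = 0.3702/0.8500 = 0.4355
Terminal stock prices: S_u = 127.5, S_d = 55.25
Terminal payoffs (S − K): max(42.5, 0) = 42.5, max(-29.75, 0) = 0
Node 0 (S = 85): V_0 = e^(−0.02)·[0.4355·42.5000 + 0.5645·0.0000] = 18.1435

18.14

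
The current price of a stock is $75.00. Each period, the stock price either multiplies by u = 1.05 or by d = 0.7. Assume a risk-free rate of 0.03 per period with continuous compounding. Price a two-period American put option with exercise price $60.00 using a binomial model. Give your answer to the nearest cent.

$0.65

Risk-neutral probability p = (e^0.03 − 0.7)/(1.05 − 0.7) = 0.3305/0.3500 = 0.9442
Terminal stock prices: S_uu = 82.69, S_ud = 55.12, S_dd = 36.75
Terminal payoffs (K − S): max(-22.69, 0) = 0, max(4.875, 0) = 4.875, max(23.25, 0) = 23.25
Node u (S = 78.75): continuation = e^(−0.03)·[0.9442·0.0000 + 0.0558·4.8750] = 0.2642; exercise value = 0.0000 ≤ continuation, so V_u = 0.2642
Node d (S = 52.5): continuation = e^(−0.03)·[0.9442·4.8750 + 0.0558·23.2500] = 5.7267; exercise value = 7.5000 > continuation, so V_d = 7.5000 (exercise)
Node 0 (S = 75): continuation = e^(−0.03)·[0.9442·0.2642 + 0.0558·7.5000] = 0.6485; exercise value = 0.0000 ≤ continuation, so V_0 = 0.6485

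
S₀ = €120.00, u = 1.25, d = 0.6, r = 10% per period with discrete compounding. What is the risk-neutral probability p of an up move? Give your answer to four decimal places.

Risk-neutral probability p = (1 + 0.1 − 0.6)/(1.25 − 0.6) = 0.5000/0.6500 = 0.7692

p = 0.7692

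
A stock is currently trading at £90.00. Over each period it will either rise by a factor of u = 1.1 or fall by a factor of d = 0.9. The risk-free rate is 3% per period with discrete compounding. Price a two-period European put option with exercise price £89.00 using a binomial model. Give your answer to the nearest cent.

£1.86

Risk-neutral probability p = (1 + 0.03 − 0.9)/(1.1 − 0.9) = 0.1300/0.2000 = 0.6500
Terminal stock prices: S_uu = 108.9, S_ud = 89.1, S_dd = 72.9
Terminal payoffs (K − S): max(-19.9, 0) = 0, max(-0.1, 0) = 0, max(16.1, 0) = 16.1
Node u (S = 99): V_u = 1/1.03·[0.6500·0.0000 + 0.3500·0.0000] = 0.0000
Node d (S = 81): V_d = 1/1.03·[0.6500·0.0000 + 0.3500·16.1000] = 5.4709
Node 0 (S = 90): V_0 = 1/1.03·[0.6500·0.0000 + 0.3500·5.4709] = 1.8590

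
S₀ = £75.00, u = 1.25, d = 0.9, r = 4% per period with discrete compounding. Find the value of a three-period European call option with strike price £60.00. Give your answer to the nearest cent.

Risk-neutral probability p = (1 + 0.04 − 0.9)/(1.25 − 0.9) = 0.1400/0.3500 = 0.4000
Terminal stock prices: S_uuu = 146.5, S_uud = 105.5, S_udd = 75.94, S_ddd = 54.68
Terminal payoffs (S − K): max(86.48, 0) = 86.48, max(45.47, 0) = 45.47, max(15.94, 0) = 15.94, max(-5.325, 0) = 0
Node uu (S = 117.2): V_uu = 1/1.04·[0.4000·86.4844 + 0.6000·45.4688] = 59.4952
Node ud (S = 84.38): V_ud = 1/1.04·[0.4000·45.4688 + 0.6000·15.9375] = 26.6827
Node dd (S = 60.75): V_dd = 1/1.04·[0.4000·15.9375 + 0.6000·0.0000] = 6.1298
Node u (S = 93.75): V_u = 1/1.04·[0.4000·59.4952 + 0.6000·26.6827] = 38.2766
Node d (S = 67.5): V_d = 1/1.04·[0.4000·26.6827 + 0.6000·6.1298] = 13.7990
Node 0 (S = 75): V_0 = 1/1.04·[0.4000·38.2766 + 0.6000·13.7990] = 22.6827

£22.68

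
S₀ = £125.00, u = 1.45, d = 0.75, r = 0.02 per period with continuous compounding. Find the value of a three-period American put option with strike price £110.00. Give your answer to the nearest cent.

£16.58

Risk-neutral probability p = (e^0.02 − 0.75)/(1.45 − 0.75) = 0.2702/0.7000 = 0.3860
Terminal stock prices: S_uuu = 381.1, S_uud = 197.1, S_udd = 102, S_ddd = 52.73
Terminal payoffs (K − S): max(-271.1, 0) = 0, max(-87.11, 0) = 0, max(8.047, 0) = 8.047, max(57.27, 0) = 57.27
Node uu (S = 262.8): continuation = e^(−0.02)·[0.3860·0.0000 + 0.6140·0.0000] = 0.0000; exercise value = 0.0000 ≤ continuation, so V_uu = 0.0000
Node ud (S = 135.9): continuation = e^(−0.02)·[0.3860·0.0000 + 0.6140·8.0469] = 4.8429; exercise value = 0.0000 ≤ continuation, so V_ud = 4.8429
Node dd (S = 70.31): continuation = e^(−0.02)·[0.3860·8.0469 + 0.6140·57.2656] = 37.5094; exercise value = 39.6875 > continuation, so V_dd = 39.6875 (exercise)
Node u (S = 181.2): continuation = e^(−0.02)·[0.3860·0.0000 + 0.6140·4.8429] = 2.9147; exercise value = 0.0000 ≤ continuation, so V_u = 2.9147
Node d (S = 93.75): continuation = e^(−0.02)·[0.3860·4.8429 + 0.6140·39.6875] = 25.7179; exercise value = 16.2500 ≤ continuation, so V_d = 25.7179
Node 0 (S = 125): continuation = e^(−0.02)·[0.3860·2.9147 + 0.6140·25.7179] = 16.5809; exercise value = 0.0000 ≤ continuation, so V_0 = 16.5809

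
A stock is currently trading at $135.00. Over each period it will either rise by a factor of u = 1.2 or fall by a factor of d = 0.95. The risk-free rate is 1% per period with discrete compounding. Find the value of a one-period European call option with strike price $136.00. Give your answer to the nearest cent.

Risk-neutral probability p = (1 + 0.01 − 0.95)/(1.2 − 0.95) = 0.0600/0.2500 = 0.2400
Terminal stock prices: S_u = 162, S_d = 128.2
Terminal payoffs (S − K): max(26, 0) = 26, max(-7.75, 0) = 0
Node 0 (S = 135): V_0 = 1/1.01·[0.2400·26.0000 + 0.7600·0.0000] = 6.1782

$6.18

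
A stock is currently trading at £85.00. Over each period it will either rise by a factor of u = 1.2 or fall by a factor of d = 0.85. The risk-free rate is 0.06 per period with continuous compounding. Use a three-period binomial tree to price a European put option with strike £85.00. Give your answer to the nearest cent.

Risk-neutral probability p = (e^0.06 − 0.85)/(1.2 − 0.85) = 0.2118/0.3500 = 0.6052
Terminal stock prices: S_uuu = 146.9, S_uud = 104, S_udd = 73.69, S_ddd = 52.2
Terminal payoffs (K − S): max(-61.88, 0) = 0, max(-19.04, 0) = 0, max(11.31, 0) = 11.31, max(32.8, 0) = 32.8
Node uu (S = 122.4): V_uu = e^(−0.06)·[0.6052·0.0000 + 0.3948·0.0000] = 0.0000
Node ud (S = 86.7): V_ud = e^(−0.06)·[0.6052·0.0000 + 0.3948·11.3050] = 4.2028
Node dd (S = 61.41): V_dd = e^(−0.06)·[0.6052·11.3050 + 0.3948·32.7994] = 18.6375
Node u (S = 102): V_u = e^(−0.06)·[0.6052·0.0000 + 0.3948·4.2028] = 1.5624
Node d (S = 72.25): V_d = e^(−0.06)·[0.6052·4.2028 + 0.3948·18.6375] = 9.3243
Node 0 (S = 85): V_0 = e^(−0.06)·[0.6052·1.5624 + 0.3948·9.3243] = 4.3571

£4.36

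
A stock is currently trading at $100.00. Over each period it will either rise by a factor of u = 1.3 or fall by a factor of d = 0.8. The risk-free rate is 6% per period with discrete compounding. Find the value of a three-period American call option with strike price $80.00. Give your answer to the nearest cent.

$35.50

Risk-neutral probability p = (1 + 0.06 − 0.8)/(1.3 − 0.8) = 0.2600/0.5000 = 0.5200
Terminal stock prices: S_uuu = 219.7, S_uud = 135.2, S_udd = 83.2, S_ddd = 51.2
Terminal payoffs (S − K): max(139.7, 0) = 139.7, max(55.2, 0) = 55.2, max(3.2, 0) = 3.2, max(-28.8, 0) = 0
Node uu (S = 169): continuation = 1/1.06·[0.5200·139.7000 + 0.4800·55.2000] = 93.5283; exercise value = 89.0000 ≤ continuation, so V_uu = 93.5283
Node ud (S = 104): continuation = 1/1.06·[0.5200·55.2000 + 0.4800·3.2000] = 28.5283; exercise value = 24.0000 ≤ continuation, so V_ud = 28.5283
Node dd (S = 64): continuation = 1/1.06·[0.5200·3.2000 + 0.4800·0.0000] = 1.5698; exercise value = 0.0000 ≤ continuation, so V_dd = 1.5698
Node u (S = 130): continuation = 1/1.06·[0.5200·93.5283 + 0.4800·28.5283] = 58.8003; exercise value = 50.0000 ≤ continuation, so V_u = 58.8003
Node d (S = 80): continuation = 1/1.06·[0.5200·28.5283 + 0.4800·1.5698] = 14.7059; exercise value = 0.0000 ≤ continuation, so V_d = 14.7059
Node 0 (S = 100): continuation = 1/1.06·[0.5200·58.8003 + 0.4800·14.7059] = 35.5047; exercise value = 20.0000 ≤ continuation, so V_0 = 35.5047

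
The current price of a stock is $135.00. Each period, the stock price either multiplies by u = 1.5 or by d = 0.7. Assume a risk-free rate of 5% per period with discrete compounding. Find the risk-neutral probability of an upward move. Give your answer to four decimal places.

Risk-neutral probability p = (1 + 0.05 − 0.7)/(1.5 − 0.7) = 0.3500/0.8000 = 0.4375

p = 0.4375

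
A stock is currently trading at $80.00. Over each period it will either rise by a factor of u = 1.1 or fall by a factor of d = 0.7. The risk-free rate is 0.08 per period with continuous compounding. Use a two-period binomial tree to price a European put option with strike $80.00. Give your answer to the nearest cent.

Risk-neutral probability p = (e^0.08 − 0.7)/(1.1 − 0.7) = 0.3833/0.4000 = 0.9582
Terminal stock prices: S_uu = 96.8, S_ud = 61.6, S_dd = 39.2
Terminal payoffs (K − S): max(-16.8, 0) = 0, max(18.4, 0) = 18.4, max(40.8, 0) = 40.8
Node u (S = 88): V_u = e^(−0.08)·[0.9582·0.0000 + 0.0418·18.4000] = 0.7097
Node d (S = 56): V_d = e^(−0.08)·[0.9582·18.4000 + 0.0418·40.8000] = 17.8493
Node 0 (S = 80): V_0 = e^(−0.08)·[0.9582·0.7097 + 0.0418·17.8493] = 1.3162

$1.32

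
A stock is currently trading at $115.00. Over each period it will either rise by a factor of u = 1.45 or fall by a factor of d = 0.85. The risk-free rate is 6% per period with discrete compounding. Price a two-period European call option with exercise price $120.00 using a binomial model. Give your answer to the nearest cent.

Risk-neutral probability p = (1 + 0.06 − 0.85)/(1.45 − 0.85) = 0.2100/0.6000 = 0.3500
Terminal stock prices: S_uu = 241.8, S_ud = 141.7, S_dd = 83.09
Terminal payoffs (S − K): max(121.8, 0) = 121.8, max(21.74, 0) = 21.74, max(-36.91, 0) = 0
Node u (S = 166.8): V_u = 1/1.06·[0.3500·121.7875 + 0.6500·21.7375] = 53.5425
Node d (S = 97.75): V_d = 1/1.06·[0.3500·21.7375 + 0.6500·0.0000] = 7.1775
Node 0 (S = 115): V_0 = 1/1.06·[0.3500·53.5425 + 0.6500·7.1775] = 22.0804

$22.08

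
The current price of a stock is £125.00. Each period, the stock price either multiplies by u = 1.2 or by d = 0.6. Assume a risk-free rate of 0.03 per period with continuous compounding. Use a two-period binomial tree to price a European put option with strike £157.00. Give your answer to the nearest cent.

£34.01

Risk-neutral probability p = (e^0.03 − 0.6)/(1.2 − 0.6) = 0.4305/0.6000 = 0.7174
Terminal stock prices: S_uu = 180, S_ud = 90, S_dd = 45
Terminal payoffs (K − S): max(-23, 0) = 0, max(67, 0) = 67, max(112, 0) = 112
Node u (S = 150): V_u = e^(−0.03)·[0.7174·0.0000 + 0.2826·67.0000] = 18.3730
Node d (S = 75): V_d = e^(−0.03)·[0.7174·67.0000 + 0.2826·112.0000] = 77.3599
Node 0 (S = 125): V_0 = e^(−0.03)·[0.7174·18.3730 + 0.2826·77.3599] = 34.0057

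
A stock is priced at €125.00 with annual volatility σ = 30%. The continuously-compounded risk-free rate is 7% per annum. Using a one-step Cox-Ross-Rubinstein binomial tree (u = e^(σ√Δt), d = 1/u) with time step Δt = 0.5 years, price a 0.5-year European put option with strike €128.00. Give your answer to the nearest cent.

€12.19

CRR parameters: u = e^(σ√Δt) = e^(0.3·√0.5) = 1.2363, d = 1/u = 0.8089
Per-period rate: rΔt = 0.07·0.5 = 0.035, so R = e^0.035 = 1.0356
Risk-neutral probability p = (e^0.035 − 0.8089)/(1.2363 − 0.8089) = 0.2268/0.4275 = 0.5305
Terminal stock prices: S_u = 154.5, S_d = 101.1
Terminal payoffs (K − S): max(-26.54, 0) = 0, max(26.89, 0) = 26.89
Node 0 (S = 125): V_0 = e^(−0.035)·[0.5305·0.0000 + 0.4695·26.8928] = 12.1920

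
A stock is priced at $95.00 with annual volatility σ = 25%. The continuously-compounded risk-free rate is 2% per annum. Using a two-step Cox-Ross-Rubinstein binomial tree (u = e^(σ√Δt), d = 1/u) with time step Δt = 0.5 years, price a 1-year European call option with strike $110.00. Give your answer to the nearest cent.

$5.81

CRR parameters: u = e^(σ√Δt) = e^(0.25·√0.5) = 1.1934, d = 1/u = 0.8380
Per-period rate: rΔt = 0.02·0.5 = 0.01, so R = e^0.01 = 1.0101
Risk-neutral probability p = (e^0.01 − 0.8380)/(1.1934 − 0.8380) = 0.1721/0.3554 = 0.4842
Terminal stock prices: S_uu = 135.3, S_ud = 95, S_dd = 66.71
Terminal payoffs (S − K): max(25.29, 0) = 25.29, max(-15, 0) = 0, max(-43.29, 0) = 0
Node u (S = 113.4): V_u = e^(−0.01)·[0.4842·25.2913 + 0.5158·0.0000] = 12.1242
Node d (S = 79.61): V_d = e^(−0.01)·[0.4842·0.0000 + 0.5158·0.0000] = 0.0000
Node 0 (S = 95): V_0 = e^(−0.01)·[0.4842·12.1242 + 0.5158·0.0000] = 5.8121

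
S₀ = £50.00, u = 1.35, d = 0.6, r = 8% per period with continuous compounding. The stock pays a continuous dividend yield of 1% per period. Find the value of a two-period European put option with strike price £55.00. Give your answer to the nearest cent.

£10.08

Per-period risk-free factor R = e^0.08 = 1.0833; dividend-adjusted growth = e^(0.08−0.01) = 1.0725.
Risk-neutral probability p = (1.0725 − 0.6)/(1.35 − 0.6) = 0.4725/0.7500 = 0.6300
Terminal stock prices: S_uu = 91.13, S_ud = 40.5, S_dd = 18
Terminal payoffs (K − S): max(-36.13, 0) = 0, max(14.5, 0) = 14.5, max(37, 0) = 37
Node u (S = 67.5): V_u = e^(−0.08)·[0.6300·0.0000 + 0.3700·14.5000] = 4.9524
Node d (S = 30): V_d = e^(−0.08)·[0.6300·14.5000 + 0.3700·37.0000] = 21.0699
Node 0 (S = 50): V_0 = e^(−0.08)·[0.6300·4.9524 + 0.3700·21.0699] = 10.0764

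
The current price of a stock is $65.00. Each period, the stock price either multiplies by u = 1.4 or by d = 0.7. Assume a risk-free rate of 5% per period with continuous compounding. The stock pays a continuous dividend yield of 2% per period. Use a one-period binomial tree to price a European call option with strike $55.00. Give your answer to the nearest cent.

Per-period risk-free factor R = e^0.05 = 1.0513; dividend-adjusted growth = e^(0.05−0.02) = 1.0305.
Risk-neutral probability p = (1.0305 − 0.7)/(1.4 − 0.7) = 0.3305/0.7000 = 0.4721
Terminal stock prices: S_u = 91, S_d = 45.5
Terminal payoffs (S − K): max(36, 0) = 36, max(-9.5, 0) = 0
Node 0 (S = 65): V_0 = e^(−0.05)·[0.4721·36.0000 + 0.5279·0.0000] = 16.1660

$16.17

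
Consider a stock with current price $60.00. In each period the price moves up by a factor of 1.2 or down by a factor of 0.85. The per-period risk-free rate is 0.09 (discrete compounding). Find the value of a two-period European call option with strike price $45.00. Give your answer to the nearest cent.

Risk-neutral probability p = (1 + 0.09 − 0.85)/(1.2 − 0.85) = 0.2400/0.3500 = 0.6857
Terminal stock prices: S_uu = 86.4, S_ud = 61.2, S_dd = 43.35
Terminal payoffs (S − K): max(41.4, 0) = 41.4, max(16.2, 0) = 16.2, max(-1.65, 0) = 0
Node u (S = 72): V_u = 1/1.09·[0.6857·41.4000 + 0.3143·16.2000] = 30.7156
Node d (S = 51): V_d = 1/1.09·[0.6857·16.2000 + 0.3143·0.0000] = 10.1913
Node 0 (S = 60): V_0 = 1/1.09·[0.6857·30.7156 + 0.3143·10.1913] = 22.2616

$22.26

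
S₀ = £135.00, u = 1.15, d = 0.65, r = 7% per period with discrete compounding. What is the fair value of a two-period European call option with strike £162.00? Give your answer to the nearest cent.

£10.19

Risk-neutral probability p = (1 + 0.07 − 0.65)/(1.15 − 0.65) = 0.4200/0.5000 = 0.8400
Terminal stock prices: S_uu = 178.5, S_ud = 100.9, S_dd = 57.04
Terminal payoffs (S − K): max(16.54, 0) = 16.54, max(-61.09, 0) = 0, max(-105, 0) = 0
Node u (S = 155.2): V_u = 1/1.07·[0.8400·16.5375 + 0.1600·0.0000] = 12.9827
Node d (S = 87.75): V_d = 1/1.07·[0.8400·0.0000 + 0.1600·0.0000] = 0.0000
Node 0 (S = 135): V_0 = 1/1.07·[0.8400·12.9827 + 0.1600·0.0000] = 10.1920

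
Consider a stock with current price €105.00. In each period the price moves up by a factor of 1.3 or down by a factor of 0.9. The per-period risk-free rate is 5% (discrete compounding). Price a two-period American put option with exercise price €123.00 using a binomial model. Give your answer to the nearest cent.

Risk-neutral probability p = (1 + 0.05 − 0.9)/(1.3 − 0.9) = 0.1500/0.4000 = 0.3750
Terminal stock prices: S_uu = 177.5, S_ud = 122.9, S_dd = 85.05
Terminal payoffs (K − S): max(-54.45, 0) = 0, max(0.15, 0) = 0.15, max(37.95, 0) = 37.95
Node u (S = 136.5): continuation = 1/1.05·[0.3750·0.0000 + 0.6250·0.1500] = 0.0893; exercise value = 0.0000 ≤ continuation, so V_u = 0.0893
Node d (S = 94.5): continuation = 1/1.05·[0.3750·0.1500 + 0.6250·37.9500] = 22.6429; exercise value = 28.5000 > continuation, so V_d = 28.5000 (exercise)
Node 0 (S = 105): continuation = 1/1.05·[0.3750·0.0893 + 0.6250·28.5000] = 16.9962; exercise value = 18.0000 > continuation, so V_0 = 18.0000 (exercise)

€18.00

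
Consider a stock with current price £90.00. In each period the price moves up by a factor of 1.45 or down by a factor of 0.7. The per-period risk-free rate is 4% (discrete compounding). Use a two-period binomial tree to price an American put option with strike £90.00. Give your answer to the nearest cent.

£14.19

Risk-neutral probability p = (1 + 0.04 − 0.7)/(1.45 − 0.7) = 0.3400/0.7500 = 0.4533
Terminal stock prices: S_uu = 189.2, S_ud = 91.35, S_dd = 44.1
Terminal payoffs (K − S): max(-99.22, 0) = 0, max(-1.35, 0) = 0, max(45.9, 0) = 45.9
Node u (S = 130.5): continuation = 1/1.04·[0.4533·0.0000 + 0.5467·0.0000] = 0.0000; exercise value = 0.0000 ≤ continuation, so V_u = 0.0000
Node d (S = 63): continuation = 1/1.04·[0.4533·0.0000 + 0.5467·45.9000] = 24.1269; exercise value = 27.0000 > continuation, so V_d = 27.0000 (exercise)
Node 0 (S = 90): continuation = 1/1.04·[0.4533·0.0000 + 0.5467·27.0000] = 14.1923; exercise value = 0.0000 ≤ continuation, so V_0 = 14.1923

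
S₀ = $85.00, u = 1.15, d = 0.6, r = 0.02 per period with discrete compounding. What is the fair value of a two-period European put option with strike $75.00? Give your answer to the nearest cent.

$8.06

Risk-neutral probability p = (1 + 0.02 − 0.6)/(1.15 − 0.6) = 0.4200/0.5500 = 0.7636
Terminal stock prices: S_uu = 112.4, S_ud = 58.65, S_dd = 30.6
Terminal payoffs (K − S): max(-37.41, 0) = 0, max(16.35, 0) = 16.35, max(44.4, 0) = 44.4
Node u (S = 97.75): V_u = 1/1.02·[0.7636·0.0000 + 0.2364·16.3500] = 3.7888
Node d (S = 51): V_d = 1/1.02·[0.7636·16.3500 + 0.2364·44.4000] = 22.5294
Node 0 (S = 85): V_0 = 1/1.02·[0.7636·3.7888 + 0.2364·22.5294] = 8.0572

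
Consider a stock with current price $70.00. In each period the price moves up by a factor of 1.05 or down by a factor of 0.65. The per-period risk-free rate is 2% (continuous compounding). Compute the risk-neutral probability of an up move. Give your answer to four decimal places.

p = 0.9255

Risk-neutral probability p = (e^0.02 − 0.65)/(1.05 − 0.65) = 0.3702/0.4000 = 0.9255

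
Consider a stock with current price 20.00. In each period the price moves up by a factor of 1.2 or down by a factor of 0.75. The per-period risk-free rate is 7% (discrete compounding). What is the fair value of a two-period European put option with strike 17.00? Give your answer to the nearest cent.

Risk-neutral probability p = (1 + 0.07 − 0.75)/(1.2 − 0.75) = 0.3200/0.4500 = 0.7111
Terminal stock prices: S_uu = 28.8, S_ud = 18, S_dd = 11.25
Terminal payoffs (K − S): max(-11.8, 0) = 0, max(-1, 0) = 0, max(5.75, 0) = 5.75
Node u (S = 24): V_u = 1/1.07·[0.7111·0.0000 + 0.2889·0.0000] = 0.0000
Node d (S = 15): V_d = 1/1.07·[0.7111·0.0000 + 0.2889·5.7500] = 1.5524
Node 0 (S = 20): V_0 = 1/1.07·[0.7111·0.0000 + 0.2889·1.5524] = 0.4191

0.42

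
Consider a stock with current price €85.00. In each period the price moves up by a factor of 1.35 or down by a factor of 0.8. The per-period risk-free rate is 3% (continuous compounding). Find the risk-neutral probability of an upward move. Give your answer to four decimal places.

Risk-neutral probability p = (e^0.03 − 0.8)/(1.35 − 0.8) = 0.2305/0.5500 = 0.4190

p = 0.4190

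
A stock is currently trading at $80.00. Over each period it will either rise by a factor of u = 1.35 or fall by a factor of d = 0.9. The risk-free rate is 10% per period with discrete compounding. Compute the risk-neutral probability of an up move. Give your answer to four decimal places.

p = 0.4444

Risk-neutral probability p = (1 + 0.1 − 0.9)/(1.35 − 0.9) = 0.2000/0.4500 = 0.4444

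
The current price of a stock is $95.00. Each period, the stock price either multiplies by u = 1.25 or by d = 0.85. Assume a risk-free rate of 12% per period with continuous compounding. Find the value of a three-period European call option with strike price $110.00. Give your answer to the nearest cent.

$22.59

Risk-neutral probability p = (e^0.12 − 0.85)/(1.25 − 0.85) = 0.2775/0.4000 = 0.6937
Terminal stock prices: S_uuu = 185.5, S_uud = 126.2, S_udd = 85.8, S_ddd = 58.34
Terminal payoffs (S − K): max(75.55, 0) = 75.55, max(16.17, 0) = 16.17, max(-24.2, 0) = 0, max(-51.66, 0) = 0
Node uu (S = 148.4): V_uu = e^(−0.12)·[0.6937·75.5469 + 0.3063·16.1719] = 50.8763
Node ud (S = 100.9): V_ud = e^(−0.12)·[0.6937·16.1719 + 0.3063·0.0000] = 9.9505
Node dd (S = 68.64): V_dd = e^(−0.12)·[0.6937·0.0000 + 0.3063·0.0000] = 0.0000
Node u (S = 118.8): V_u = e^(−0.12)·[0.6937·50.8763 + 0.3063·9.9505] = 34.0067
Node d (S = 80.75): V_d = e^(−0.12)·[0.6937·9.9505 + 0.3063·0.0000] = 6.1225
Node 0 (S = 95): V_0 = e^(−0.12)·[0.6937·34.0067 + 0.3063·6.1225] = 22.5871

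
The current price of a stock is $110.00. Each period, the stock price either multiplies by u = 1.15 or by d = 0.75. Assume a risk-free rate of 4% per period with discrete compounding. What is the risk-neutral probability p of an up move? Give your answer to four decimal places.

Risk-neutral probability p = (1 + 0.04 − 0.75)/(1.15 − 0.75) = 0.2900/0.4000 = 0.7250

p = 0.7250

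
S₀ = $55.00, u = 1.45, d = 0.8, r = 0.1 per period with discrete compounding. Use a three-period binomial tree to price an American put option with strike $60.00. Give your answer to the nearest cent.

$8.73

Risk-neutral probability p = (1 + 0.1 − 0.8)/(1.45 − 0.8) = 0.3000/0.6500 = 0.4615
Terminal stock prices: S_uuu = 167.7, S_uud = 92.51, S_udd = 51.04, S_ddd = 28.16
Terminal payoffs (K − S): max(-107.7, 0) = 0, max(-32.51, 0) = 0, max(8.96, 0) = 8.96, max(31.84, 0) = 31.84
Node uu (S = 115.6): continuation = 1/1.1·[0.4615·0.0000 + 0.5385·0.0000] = 0.0000; exercise value = 0.0000 ≤ continuation, so V_uu = 0.0000
Node ud (S = 63.8): continuation = 1/1.1·[0.4615·0.0000 + 0.5385·8.9600] = 4.3860; exercise value = 0.0000 ≤ continuation, so V_ud = 4.3860
Node dd (S = 35.2): continuation = 1/1.1·[0.4615·8.9600 + 0.5385·31.8400] = 19.3455; exercise value = 24.8000 > continuation, so V_dd = 24.8000 (exercise)
Node u (S = 79.75): continuation = 1/1.1·[0.4615·0.0000 + 0.5385·4.3860] = 2.1470; exercise value = 0.0000 ≤ continuation, so V_u = 2.1470
Node d (S = 44): continuation = 1/1.1·[0.4615·4.3860 + 0.5385·24.8000] = 13.9801; exercise value = 16.0000 > continuation, so V_d = 16.0000 (exercise)
Node 0 (S = 55): continuation = 1/1.1·[0.4615·2.1470 + 0.5385·16.0000] = 8.7330; exercise value = 5.0000 ≤ continuation, so V_0 = 8.7330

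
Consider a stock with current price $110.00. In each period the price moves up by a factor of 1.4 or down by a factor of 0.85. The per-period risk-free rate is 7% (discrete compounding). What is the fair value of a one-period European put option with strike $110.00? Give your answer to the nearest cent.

$9.25

Risk-neutral probability p = (1 + 0.07 − 0.85)/(1.4 − 0.85) = 0.2200/0.5500 = 0.4000
Terminal stock prices: S_u = 154, S_d = 93.5
Terminal payoffs (K − S): max(-44, 0) = 0, max(16.5, 0) = 16.5
Node 0 (S = 110): V_0 = 1/1.07·[0.4000·0.0000 + 0.6000·16.5000] = 9.2523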